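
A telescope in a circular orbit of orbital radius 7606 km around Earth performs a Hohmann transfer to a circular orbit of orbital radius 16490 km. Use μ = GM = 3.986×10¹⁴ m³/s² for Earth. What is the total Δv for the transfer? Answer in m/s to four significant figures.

r₁ = 7606 km = 7.606×10⁶ m.
r₂ = 16490 km = 1.649×10⁷ m.
Transfer ellipse a_t = (r₁ + r₂)/2 = 1.205×10⁷ m.
At r₁: circular v_c1 = √(μ/r₁) = 7239 m/s; transfer-perigee v_p = √[μ(2/r₁ − 1/a_t)] = 8469 m/s.
Δv₁ = v_p − v_c1 = 1230 m/s.
At r₂: circular v_c2 = √(μ/r₂) = 4917 m/s; transfer-apogee v_a = √[μ(2/r₂ − 1/a_t)] = 3906 m/s.
Δv₂ = v_c2 − v_a = 1010 m/s.
Total Δv = Δv₁ + Δv₂ = 2240 m/s.

Δv_total ≈ 2240 m/s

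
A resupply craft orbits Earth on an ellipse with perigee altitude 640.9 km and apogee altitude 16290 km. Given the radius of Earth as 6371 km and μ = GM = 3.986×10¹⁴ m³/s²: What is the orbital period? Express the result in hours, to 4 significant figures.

T ≈ 4.996 hours

r_p = 6371 + 640.9 = 7011.9 km = 7.0119×10⁶ m.
r_a = 6371 + 16290 = 22661 km = 2.2661×10⁷ m.
Semi-major axis a = (r_p + r_a)/2 = (7011.9 + 22661)/2 = 14836 km = 1.484×10⁷ m.
By Kepler's third law T = 2π√(a³/μ) = 2π × 2.862×10³ = 1.798×10⁴ s.
= 4.996 hours.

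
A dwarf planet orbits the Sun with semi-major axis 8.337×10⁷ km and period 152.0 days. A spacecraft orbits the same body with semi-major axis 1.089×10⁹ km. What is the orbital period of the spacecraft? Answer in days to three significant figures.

Kepler's third law: T² ∝ a³, so T₂ = T₁ (a₂/a₁)^(3/2).
a₂/a₁ = 13.06, (a₂/a₁)^(3/2) = 47.21.
T₂ = 152.0 × 47.21 = 7176 days.

T₂ ≈ 7180 days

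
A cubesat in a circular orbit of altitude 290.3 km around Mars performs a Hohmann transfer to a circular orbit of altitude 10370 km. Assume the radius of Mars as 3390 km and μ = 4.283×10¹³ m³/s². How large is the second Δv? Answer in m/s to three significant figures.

r₁ = 3390 + 290.3 = 3680.3 km = 3.6803×10⁶ m.
r₂ = 3390 + 10370 = 13760 km = 1.3760×10⁷ m.
Transfer ellipse a_t = (r₁ + r₂)/2 = 8.720×10⁶ m.
At r₁: circular v_c1 = √(μ/r₁) = 3411 m/s; transfer-periapsis v_p = √[μ(2/r₁ − 1/a_t)] = 4285 m/s.
At r₂: circular v_c2 = √(μ/r₂) = 1764 m/s; transfer-apoapsis v_a = √[μ(2/r₂ − 1/a_t)] = 1146 m/s.
Δv₂ = v_c2 − v_a = 618.1 m/s.

Δv ≈ 618 m/s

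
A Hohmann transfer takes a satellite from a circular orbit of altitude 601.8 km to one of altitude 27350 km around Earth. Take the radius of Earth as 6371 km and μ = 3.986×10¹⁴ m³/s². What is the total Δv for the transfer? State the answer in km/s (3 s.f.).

Δv_total ≈ 3.60 km/s

r₁ = 6371 + 601.8 = 6972.8 km = 6.9728×10⁶ m.
r₂ = 6371 + 27350 = 33721 km = 3.3721×10⁷ m.
Transfer ellipse a_t = (r₁ + r₂)/2 = 2.035×10⁷ m.
At r₁: circular v_c1 = √(μ/r₁) = 7561 m/s; transfer-perigee v_p = √[μ(2/r₁ − 1/a_t)] = 9733 m/s.
Δv₁ = v_p − v_c1 = 2173 m/s.
At r₂: circular v_c2 = √(μ/r₂) = 3438 m/s; transfer-apogee v_a = √[μ(2/r₂ − 1/a_t)] = 2013 m/s.
Δv₂ = v_c2 − v_a = 1425 m/s.
Total Δv = Δv₁ + Δv₂ = 3598 m/s = 3.598 km/s.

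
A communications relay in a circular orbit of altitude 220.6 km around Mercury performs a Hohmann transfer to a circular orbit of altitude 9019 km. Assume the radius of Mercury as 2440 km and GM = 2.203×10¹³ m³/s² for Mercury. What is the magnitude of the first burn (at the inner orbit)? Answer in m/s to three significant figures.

r₁ = 2440 + 220.6 = 2660.6 km = 2.6606×10⁶ m.
r₂ = 2440 + 9019 = 11459 km = 1.1459×10⁷ m.
Transfer ellipse a_t = (r₁ + r₂)/2 = 7.060×10⁶ m.
At r₁: circular v_c1 = √(μ/r₁) = 2878 m/s; transfer-periherm v_p = √[μ(2/r₁ − 1/a_t)] = 3666 m/s.
Δv₁ = v_p − v_c1 = 788.5 m/s.

Δv ≈ 789 m/s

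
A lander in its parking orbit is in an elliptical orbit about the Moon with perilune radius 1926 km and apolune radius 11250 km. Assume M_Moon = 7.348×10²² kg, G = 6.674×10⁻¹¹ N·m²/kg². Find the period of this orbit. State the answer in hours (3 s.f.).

T ≈ 13.3 hours

μ = GM = 6.674×10⁻¹¹ × 7.348×10²² = 4.904×10¹² m³/s².
Semi-major axis a = (r_p + r_a)/2 = (1926.0 + 11250)/2 = 6588.0 km = 6.588×10⁶ m.
By Kepler's third law T = 2π√(a³/μ) = 2π × 7.636×10³ = 4.798×10⁴ s.
= 13.33 hours.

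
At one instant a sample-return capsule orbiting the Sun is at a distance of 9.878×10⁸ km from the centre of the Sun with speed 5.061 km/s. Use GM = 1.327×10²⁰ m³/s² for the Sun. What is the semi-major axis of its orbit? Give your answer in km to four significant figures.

a ≈ 5.459×10⁸ km

r = 9.878×10¹¹ m.
Vis-viva rearranged: 1/a = 2/r − v²/μ = 2.025×10⁻¹² − 1.930×10⁻¹³ = 1.832×10⁻¹² m⁻¹.
a = 5.459×10¹¹ m = 5.4595×10⁸ km.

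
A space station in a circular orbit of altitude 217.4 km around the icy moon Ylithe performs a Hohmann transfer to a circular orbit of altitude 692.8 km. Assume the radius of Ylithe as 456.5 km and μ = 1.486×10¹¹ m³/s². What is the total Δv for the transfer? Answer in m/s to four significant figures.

Δv_total ≈ 108.1 m/s

r₁ = 456.5 + 217.4 = 673.90 km = 6.7390×10⁵ m.
r₂ = 456.5 + 692.8 = 1149.3 km = 1.1493×10⁶ m.
Transfer ellipse a_t = (r₁ + r₂)/2 = 9.116×10⁵ m.
At r₁: circular v_c1 = √(μ/r₁) = 469.6 m/s; transfer-periapsis v_p = √[μ(2/r₁ − 1/a_t)] = 527.3 m/s.
Δv₁ = v_p − v_c1 = 57.68 m/s.
At r₂: circular v_c2 = √(μ/r₂) = 359.6 m/s; transfer-apoapsis v_a = √[μ(2/r₂ − 1/a_t)] = 309.2 m/s.
Δv₂ = v_c2 − v_a = 50.41 m/s.
Total Δv = Δv₁ + Δv₂ = 108.1 m/s.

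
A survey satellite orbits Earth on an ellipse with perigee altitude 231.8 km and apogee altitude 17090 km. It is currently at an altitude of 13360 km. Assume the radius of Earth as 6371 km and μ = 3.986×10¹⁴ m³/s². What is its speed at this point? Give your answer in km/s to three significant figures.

v ≈ 3.73 km/s

r_p = 6371 + 231.8 = 6602.8 km = 6.6028×10⁶ m.
r_a = 6371 + 17090 = 23461 km = 2.3461×10⁷ m.
r = 6371 + 13360 = 19731 km = 1.973×10⁷ m.
Semi-major axis a = (r_p + r_a)/2 = 15032 km = 1.503×10⁷ m.
Vis-viva: v² = μ(2/r − 1/a) = 3.986×10¹⁴ × (1.014×10⁻⁷ − 6.653×10⁻⁸) = 1.389×10⁷ m²/s².
v = 3726 m/s = 3.726 km/s.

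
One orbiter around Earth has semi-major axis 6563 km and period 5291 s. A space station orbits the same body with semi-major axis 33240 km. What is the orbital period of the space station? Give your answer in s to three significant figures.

T₂ ≈ 60300 s

Kepler's third law: T² ∝ a³, so T₂ = T₁ (a₂/a₁)^(3/2).
a₂/a₁ = 5.065, (a₂/a₁)^(3/2) = 11.40.
T₂ = 5291 × 11.40 = 60310 s.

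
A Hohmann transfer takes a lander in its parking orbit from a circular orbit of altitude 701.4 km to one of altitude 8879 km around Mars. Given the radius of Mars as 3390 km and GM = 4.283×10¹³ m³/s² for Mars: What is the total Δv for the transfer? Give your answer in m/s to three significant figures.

Δv_total ≈ 1270 m/s

r₁ = 3390 + 701.4 = 4091.4 km = 4.0914×10⁶ m.
r₂ = 3390 + 8879 = 12269 km = 1.2269×10⁷ m.
Transfer ellipse a_t = (r₁ + r₂)/2 = 8.180×10⁶ m.
At r₁: circular v_c1 = √(μ/r₁) = 3235 m/s; transfer-periapsis v_p = √[μ(2/r₁ − 1/a_t)] = 3962 m/s.
Δv₁ = v_p − v_c1 = 726.9 m/s.
At r₂: circular v_c2 = √(μ/r₂) = 1868 m/s; transfer-apoapsis v_a = √[μ(2/r₂ − 1/a_t)] = 1321 m/s.
Δv₂ = v_c2 − v_a = 547.0 m/s.
Total Δv = Δv₁ + Δv₂ = 1274 m/s.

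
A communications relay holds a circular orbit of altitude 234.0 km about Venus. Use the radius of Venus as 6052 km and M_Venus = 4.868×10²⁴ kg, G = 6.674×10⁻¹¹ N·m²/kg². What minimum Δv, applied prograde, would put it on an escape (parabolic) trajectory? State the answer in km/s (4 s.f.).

μ = GM = 6.674×10⁻¹¹ × 4.868×10²⁴ = 3.249×10¹⁴ m³/s².
r = 6052 + 234.0 = 6286.0 km = 6.2860×10⁶ m.
Circular speed v_c = √(μ/r) = 7189 m/s.
Escape speed v_esc = √(2μ/r) = √2 × v_c = 10170 m/s.
Δv = v_esc − v_c = 2978 m/s = 2.978 km/s.

Δv ≈ 2.978 km/s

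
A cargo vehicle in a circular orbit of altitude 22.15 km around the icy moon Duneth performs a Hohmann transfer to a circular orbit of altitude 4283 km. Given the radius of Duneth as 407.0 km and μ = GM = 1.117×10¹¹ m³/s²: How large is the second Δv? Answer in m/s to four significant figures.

Δv ≈ 91.13 m/s

r₁ = 407.0 + 22.15 = 429.15 km = 4.2915×10⁵ m.
r₂ = 407.0 + 4283 = 4690.0 km = 4.6900×10⁶ m.
Transfer ellipse a_t = (r₁ + r₂)/2 = 2.560×10⁶ m.
At r₁: circular v_c1 = √(μ/r₁) = 510.2 m/s; transfer-periapsis v_p = √[μ(2/r₁ − 1/a_t)] = 690.6 m/s.
At r₂: circular v_c2 = √(μ/r₂) = 154.3 m/s; transfer-apoapsis v_a = √[μ(2/r₂ − 1/a_t)] = 63.19 m/s.
Δv₂ = v_c2 − v_a = 91.13 m/s.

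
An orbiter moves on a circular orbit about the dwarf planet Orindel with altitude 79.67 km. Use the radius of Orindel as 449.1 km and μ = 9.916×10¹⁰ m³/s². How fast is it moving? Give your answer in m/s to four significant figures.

r = 449.1 + 79.67 = 528.77 km = 5.2877×10⁵ m.
For a circular orbit v = √(μ/r) = √(9.916×10¹⁰ / 5.288×10⁵) = √(1.875×10⁵) = 433.0 m/s.

v ≈ 433.0 m/s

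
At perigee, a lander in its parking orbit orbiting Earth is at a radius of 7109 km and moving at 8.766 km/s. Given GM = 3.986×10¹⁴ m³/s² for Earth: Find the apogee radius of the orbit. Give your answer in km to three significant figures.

apogee radius ≈ 15500 km

r_p = 7.109×10⁶ m.
Specific energy ε = v²/2 − μ/r = -1.765×10⁷ J/kg, so a = −μ/(2ε) = 1.129×10⁷ m.
The apsides satisfy r_p + r_a = 2a, so the apogee radius is 2a − r_p = 1.548×10⁷ m = 15477 km.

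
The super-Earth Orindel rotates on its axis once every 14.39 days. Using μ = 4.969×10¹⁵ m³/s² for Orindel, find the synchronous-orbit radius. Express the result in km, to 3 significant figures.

T = 14.39 days = 1.243×10⁶ s.
A synchronous orbit has period T, so by Kepler's third law a = (μT²/4π²)^(1/3).
μT²/4π² = 4.969×10¹⁵ × (1.243×10⁶)² / 39.48 = 1.946×10²⁶ m³.
a = 5.795×10⁸ m = 5.7945×10⁵ km.

r_sync ≈ 5.79×10⁵ km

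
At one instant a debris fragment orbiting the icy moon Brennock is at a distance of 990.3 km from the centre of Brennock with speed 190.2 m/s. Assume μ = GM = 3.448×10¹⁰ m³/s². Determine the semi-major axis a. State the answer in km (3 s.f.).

r = 9.903×10⁵ m.
Vis-viva rearranged: 1/a = 2/r − v²/μ = 2.020×10⁻⁶ − 1.049×10⁻⁶ = 9.704×10⁻⁷ m⁻¹.
a = 1.031×10⁶ m = 1030.5 km.

a ≈ 1030 km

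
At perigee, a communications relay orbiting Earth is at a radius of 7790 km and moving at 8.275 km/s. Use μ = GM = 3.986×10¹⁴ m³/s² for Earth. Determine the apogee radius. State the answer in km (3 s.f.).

r_p = 7.790×10⁶ m.
Specific energy ε = v²/2 − μ/r = -1.693×10⁷ J/kg, so a = −μ/(2ε) = 1.177×10⁷ m.
The apsides satisfy r_p + r_a = 2a, so the apogee radius is 2a − r_p = 1.575×10⁷ m = 15754 km.

apogee radius ≈ 15800 km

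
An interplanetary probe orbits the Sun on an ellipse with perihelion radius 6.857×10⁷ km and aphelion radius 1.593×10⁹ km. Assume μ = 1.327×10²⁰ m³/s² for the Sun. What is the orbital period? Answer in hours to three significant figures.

Semi-major axis a = (r_p + r_a)/2 = (6.8570×10⁷ + 1.5930×10⁹)/2 = 8.3078×10⁸ km = 8.308×10¹¹ m.
By Kepler's third law T = 2π√(a³/μ) = 2π × 6.574×10⁷ = 4.130×10⁸ s.
= 1.147×10⁵ hours.

T ≈ 115000 hours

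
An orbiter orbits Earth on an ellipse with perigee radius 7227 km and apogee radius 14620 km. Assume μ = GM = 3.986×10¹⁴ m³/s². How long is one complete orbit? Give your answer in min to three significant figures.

Semi-major axis a = (r_p + r_a)/2 = (7227.0 + 14620)/2 = 10924 km = 1.092×10⁷ m.
By Kepler's third law T = 2π√(a³/μ) = 2π × 1.808×10³ = 1.136×10⁴ s.
= 189.4 min.

T ≈ 189 min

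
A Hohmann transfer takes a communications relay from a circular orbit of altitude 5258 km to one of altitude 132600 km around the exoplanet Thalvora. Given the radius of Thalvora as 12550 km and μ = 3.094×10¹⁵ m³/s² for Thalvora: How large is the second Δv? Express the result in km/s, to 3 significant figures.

r₁ = 12550 + 5258 = 17808 km = 1.7808×10⁷ m.
r₂ = 12550 + 132600 = 145150 km = 1.4515×10⁸ m.
Transfer ellipse a_t = (r₁ + r₂)/2 = 8.148×10⁷ m.
At r₁: circular v_c1 = √(μ/r₁) = 13180 m/s; transfer-periapsis v_p = √[μ(2/r₁ − 1/a_t)] = 17590 m/s.
At r₂: circular v_c2 = √(μ/r₂) = 4617 m/s; transfer-apoapsis v_a = √[μ(2/r₂ − 1/a_t)] = 2158 m/s.
Δv₂ = v_c2 − v_a = 2458 m/s.
= 2.458 km/s.

Δv ≈ 2.46 km/s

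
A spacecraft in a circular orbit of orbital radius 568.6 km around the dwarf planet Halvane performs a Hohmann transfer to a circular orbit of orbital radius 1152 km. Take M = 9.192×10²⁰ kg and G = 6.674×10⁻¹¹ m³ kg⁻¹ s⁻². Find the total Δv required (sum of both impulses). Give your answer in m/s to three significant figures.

μ = GM = 6.674×10⁻¹¹ × 9.192×10²⁰ = 6.135×10¹⁰ m³/s².
r₁ = 568.6 km = 5.686×10⁵ m.
r₂ = 1152 km = 1.152×10⁶ m.
Transfer ellipse a_t = (r₁ + r₂)/2 = 8.603×10⁵ m.
At r₁: circular v_c1 = √(μ/r₁) = 328.5 m/s; transfer-periapsis v_p = √[μ(2/r₁ − 1/a_t)] = 380.1 m/s.
Δv₁ = v_p − v_c1 = 51.63 m/s.
At r₂: circular v_c2 = √(μ/r₂) = 230.8 m/s; transfer-apoapsis v_a = √[μ(2/r₂ − 1/a_t)] = 187.6 m/s.
Δv₂ = v_c2 − v_a = 43.16 m/s.
Total Δv = Δv₁ + Δv₂ = 94.79 m/s.

Δv_total ≈ 94.8 m/s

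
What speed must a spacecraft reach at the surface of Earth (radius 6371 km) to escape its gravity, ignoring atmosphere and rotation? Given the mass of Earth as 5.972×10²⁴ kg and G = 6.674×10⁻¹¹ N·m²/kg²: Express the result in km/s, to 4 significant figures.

μ = GM = 6.674×10⁻¹¹ × 5.972×10²⁴ = 3.986×10¹⁴ m³/s².
r = R = 6.371×10⁶ m.
Escape speed v_esc = √(2μ/r) = √(2 × 3.986×10¹⁴ / 6.371×10⁶) = √(1.251×10⁸) = 11190 m/s.
= 11.19 km/s.

v_esc ≈ 11.19 km/s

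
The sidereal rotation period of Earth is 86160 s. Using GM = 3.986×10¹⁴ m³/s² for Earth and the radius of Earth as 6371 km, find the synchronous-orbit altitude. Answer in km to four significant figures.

A synchronous orbit has period T, so by Kepler's third law a = (μT²/4π²)^(1/3).
μT²/4π² = 3.986×10¹⁴ × (8.616×10⁴)² / 39.48 = 7.495×10²² m³.
a = 4.216×10⁷ m = 42163 km.
Altitude h = a − R = 42163 − 6371 = 35792 km.

h_sync ≈ 35790 km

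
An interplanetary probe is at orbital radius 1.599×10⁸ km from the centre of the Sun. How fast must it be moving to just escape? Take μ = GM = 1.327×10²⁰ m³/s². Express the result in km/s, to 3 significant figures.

r = 1.599×10⁸ km = 1.599×10¹¹ m.
Escape speed v_esc = √(2μ/r) = √(2 × 1.327×10²⁰ / 1.599×10¹¹) = √(1.660×10⁹) = 40740 m/s.
= 40.74 km/s.

v_esc ≈ 40.7 km/s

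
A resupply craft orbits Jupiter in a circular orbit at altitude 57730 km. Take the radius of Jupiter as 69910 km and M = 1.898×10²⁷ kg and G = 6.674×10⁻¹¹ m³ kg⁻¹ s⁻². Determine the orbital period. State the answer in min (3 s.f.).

μ = GM = 6.674×10⁻¹¹ × 1.898×10²⁷ = 1.267×10¹⁷ m³/s².
r = 69910 + 57730 = 127640 km = 1.2764×10⁸ m.
Kepler's third law: T = 2π√(r³/μ) = 2π√((1.276×10⁸)³ / 1.267×10¹⁷).
r³/μ = 1.642×10⁷ s², so T = 2π × 4.052×10³ = 2.546×10⁴ s.
Converting: 2.546×10⁴ s ÷ 60.00 = 424.3 min.

T ≈ 424 min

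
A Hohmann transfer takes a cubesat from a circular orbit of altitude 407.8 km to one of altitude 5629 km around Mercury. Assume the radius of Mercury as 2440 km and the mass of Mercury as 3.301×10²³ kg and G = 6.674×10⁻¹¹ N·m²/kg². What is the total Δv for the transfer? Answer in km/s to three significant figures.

Δv_total ≈ 1.06 km/s

μ = GM = 6.674×10⁻¹¹ × 3.301×10²³ = 2.203×10¹³ m³/s².
r₁ = 2440 + 407.8 = 2847.8 km = 2.8478×10⁶ m.
r₂ = 2440 + 5629 = 8069.0 km = 8.0690×10⁶ m.
Transfer ellipse a_t = (r₁ + r₂)/2 = 5.458×10⁶ m.
At r₁: circular v_c1 = √(μ/r₁) = 2781 m/s; transfer-periherm v_p = √[μ(2/r₁ − 1/a_t)] = 3382 m/s.
Δv₁ = v_p − v_c1 = 600.3 m/s.
At r₂: circular v_c2 = √(μ/r₂) = 1652 m/s; transfer-apoherm v_a = √[μ(2/r₂ − 1/a_t)] = 1194 m/s.
Δv₂ = v_c2 − v_a = 458.8 m/s.
Total Δv = Δv₁ + Δv₂ = 1059 m/s = 1.059 km/s.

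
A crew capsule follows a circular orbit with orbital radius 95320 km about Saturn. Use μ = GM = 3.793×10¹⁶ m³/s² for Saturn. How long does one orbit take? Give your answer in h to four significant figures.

T ≈ 8.340 h

r = 95320 km = 9.532×10⁷ m.
Kepler's third law: T = 2π√(r³/μ) = 2π√((9.532×10⁷)³ / 3.793×10¹⁶).
r³/μ = 2.283×10⁷ s², so T = 2π × 4.778×10³ = 3.002×10⁴ s.
Converting: 3.002×10⁴ s ÷ 3600 = 8.340 h.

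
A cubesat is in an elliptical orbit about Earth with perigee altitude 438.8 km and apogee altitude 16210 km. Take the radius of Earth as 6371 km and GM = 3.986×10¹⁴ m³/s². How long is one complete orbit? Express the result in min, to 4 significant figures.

r_p = 6371 + 438.8 = 6809.8 km = 6.8098×10⁶ m.
r_a = 6371 + 16210 = 22581 km = 2.2581×10⁷ m.
Semi-major axis a = (r_p + r_a)/2 = (6809.8 + 22581)/2 = 14695 km = 1.470×10⁷ m.
By Kepler's third law T = 2π√(a³/μ) = 2π × 2.822×10³ = 1.773×10⁴ s.
= 295.5 min.

T ≈ 295.5 min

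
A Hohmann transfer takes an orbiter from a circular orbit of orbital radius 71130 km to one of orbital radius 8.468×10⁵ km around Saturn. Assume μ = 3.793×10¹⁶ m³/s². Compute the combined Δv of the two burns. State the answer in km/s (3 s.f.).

Δv_total ≈ 12.3 km/s

r₁ = 71130 km = 7.113×10⁷ m.
r₂ = 8.468×10⁵ km = 8.468×10⁸ m.
Transfer ellipse a_t = (r₁ + r₂)/2 = 4.590×10⁸ m.
At r₁: circular v_c1 = √(μ/r₁) = 23090 m/s; transfer-perikrone v_p = √[μ(2/r₁ − 1/a_t)] = 31370 m/s.
Δv₁ = v_p − v_c1 = 8274 m/s.
At r₂: circular v_c2 = √(μ/r₂) = 6693 m/s; transfer-apokrone v_a = √[μ(2/r₂ − 1/a_t)] = 2635 m/s.
Δv₂ = v_c2 − v_a = 4058 m/s.
Total Δv = Δv₁ + Δv₂ = 12330 m/s = 12.33 km/s.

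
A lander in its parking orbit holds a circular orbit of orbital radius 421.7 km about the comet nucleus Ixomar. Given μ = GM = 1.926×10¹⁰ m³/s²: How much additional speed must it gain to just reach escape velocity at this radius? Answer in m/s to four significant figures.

Δv ≈ 88.52 m/s

r = 421.7 km = 4.217×10⁵ m.
Circular speed v_c = √(μ/r) = 213.7 m/s.
Escape speed v_esc = √(2μ/r) = √2 × v_c = 302.2 m/s.
Δv = v_esc − v_c = 88.52 m/s.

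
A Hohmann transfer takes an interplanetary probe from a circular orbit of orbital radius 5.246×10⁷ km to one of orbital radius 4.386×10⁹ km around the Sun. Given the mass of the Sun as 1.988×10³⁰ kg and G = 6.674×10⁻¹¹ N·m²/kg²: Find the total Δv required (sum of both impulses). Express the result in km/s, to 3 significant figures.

μ = GM = 6.674×10⁻¹¹ × 1.988×10³⁰ = 1.327×10²⁰ m³/s².
r₁ = 5.246×10⁷ km = 5.246×10¹⁰ m.
r₂ = 4.386×10⁹ km = 4.386×10¹² m.
Transfer ellipse a_t = (r₁ + r₂)/2 = 2.219×10¹² m.
At r₁: circular v_c1 = √(μ/r₁) = 50290 m/s; transfer-perihelion v_p = √[μ(2/r₁ − 1/a_t)] = 70700 m/s.
Δv₁ = v_p − v_c1 = 20410 m/s.
At r₂: circular v_c2 = √(μ/r₂) = 5500 m/s; transfer-aphelion v_a = √[μ(2/r₂ − 1/a_t)] = 845.6 m/s.
Δv₂ = v_c2 − v_a = 4654 m/s.
Total Δv = Δv₁ + Δv₂ = 25060 m/s = 25.06 km/s.

Δv_total ≈ 25.1 km/s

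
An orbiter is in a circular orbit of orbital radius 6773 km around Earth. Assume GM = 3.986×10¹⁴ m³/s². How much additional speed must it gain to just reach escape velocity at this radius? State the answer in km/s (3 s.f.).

r = 6773 km = 6.773×10⁶ m.
Circular speed v_c = √(μ/r) = 7671 m/s.
Escape speed v_esc = √(2μ/r) = √2 × v_c = 10850 m/s.
Δv = v_esc − v_c = 3178 m/s = 3.178 km/s.

Δv ≈ 3.18 km/s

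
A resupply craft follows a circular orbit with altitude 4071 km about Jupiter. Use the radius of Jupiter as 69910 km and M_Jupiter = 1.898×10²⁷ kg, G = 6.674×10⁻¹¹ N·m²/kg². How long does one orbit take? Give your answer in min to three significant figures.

μ = GM = 6.674×10⁻¹¹ × 1.898×10²⁷ = 1.267×10¹⁷ m³/s².
r = 69910 + 4071 = 73981 km = 7.3981×10⁷ m.
Kepler's third law: T = 2π√(r³/μ) = 2π√((7.398×10⁷)³ / 1.267×10¹⁷).
r³/μ = 3.197×10⁶ s², so T = 2π × 1.788×10³ = 1.123×10⁴ s.
Converting: 1.123×10⁴ s ÷ 60.00 = 187.2 min.

T ≈ 187 min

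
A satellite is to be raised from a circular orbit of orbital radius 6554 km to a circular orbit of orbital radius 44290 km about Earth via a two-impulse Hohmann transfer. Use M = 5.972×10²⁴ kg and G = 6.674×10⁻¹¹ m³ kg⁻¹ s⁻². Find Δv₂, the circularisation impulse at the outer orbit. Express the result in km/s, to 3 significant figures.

Δv ≈ 1.48 km/s

μ = GM = 6.674×10⁻¹¹ × 5.972×10²⁴ = 3.986×10¹⁴ m³/s².
r₁ = 6554 km = 6.554×10⁶ m.
r₂ = 44290 km = 4.429×10⁷ m.
Transfer ellipse a_t = (r₁ + r₂)/2 = 2.542×10⁷ m.
At r₁: circular v_c1 = √(μ/r₁) = 7798 m/s; transfer-perigee v_p = √[μ(2/r₁ − 1/a_t)] = 10290 m/s.
At r₂: circular v_c2 = √(μ/r₂) = 3000 m/s; transfer-apogee v_a = √[μ(2/r₂ − 1/a_t)] = 1523 m/s.
Δv₂ = v_c2 − v_a = 1477 m/s.
= 1.477 km/s.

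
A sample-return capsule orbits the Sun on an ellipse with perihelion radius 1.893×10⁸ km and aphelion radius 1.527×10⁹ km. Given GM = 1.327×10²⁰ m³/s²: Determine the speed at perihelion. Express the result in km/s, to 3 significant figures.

Semi-major axis a = (r_p + r_a)/2 = 8.5815×10⁸ km = 8.582×10¹¹ m.
Vis-viva: v² = μ(2/r − 1/a) = 1.327×10²⁰ × (1.057×10⁻¹¹ − 1.165×10⁻¹²) = 1.247×10⁹ m²/s².
v = 35320 m/s = 35.32 km/s.

v ≈ 35.3 km/s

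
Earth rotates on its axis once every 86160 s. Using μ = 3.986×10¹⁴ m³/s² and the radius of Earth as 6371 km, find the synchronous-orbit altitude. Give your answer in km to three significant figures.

h_sync ≈ 35800 km

A synchronous orbit has period T, so by Kepler's third law a = (μT²/4π²)^(1/3).
μT²/4π² = 3.986×10¹⁴ × (8.616×10⁴)² / 39.48 = 7.495×10²² m³.
a = 4.216×10⁷ m = 42163 km.
Altitude h = a − R = 42163 − 6371 = 35792 km.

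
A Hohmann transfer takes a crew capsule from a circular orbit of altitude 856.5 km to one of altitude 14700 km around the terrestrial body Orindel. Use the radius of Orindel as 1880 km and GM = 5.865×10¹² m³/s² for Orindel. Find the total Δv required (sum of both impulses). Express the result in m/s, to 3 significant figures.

r₁ = 1880 + 856.5 = 2736.5 km = 2.7365×10⁶ m.
r₂ = 1880 + 14700 = 16580 km = 1.6580×10⁷ m.
Transfer ellipse a_t = (r₁ + r₂)/2 = 9.658×10⁶ m.
At r₁: circular v_c1 = √(μ/r₁) = 1464 m/s; transfer-periapsis v_p = √[μ(2/r₁ − 1/a_t)] = 1918 m/s.
Δv₁ = v_p − v_c1 = 454.2 m/s.
At r₂: circular v_c2 = √(μ/r₂) = 594.8 m/s; transfer-apoapsis v_a = √[μ(2/r₂ − 1/a_t)] = 316.6 m/s.
Δv₂ = v_c2 − v_a = 278.2 m/s.
Total Δv = Δv₁ + Δv₂ = 732.3 m/s.

Δv_total ≈ 732 m/s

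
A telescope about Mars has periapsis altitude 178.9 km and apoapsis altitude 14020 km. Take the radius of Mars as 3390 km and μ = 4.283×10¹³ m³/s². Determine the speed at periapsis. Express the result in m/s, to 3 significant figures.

r_p = 3390 + 178.9 = 3568.9 km = 3.5689×10⁶ m.
r_a = 3390 + 14020 = 17410 km = 1.7410×10⁷ m.
Semi-major axis a = (r_p + r_a)/2 = 10489 km = 1.049×10⁷ m.
Vis-viva: v² = μ(2/r − 1/a) = 4.283×10¹³ × (5.604×10⁻⁷ − 9.533×10⁻⁸) = 1.992×10⁷ m²/s².
v = 4463 m/s.

v ≈ 4460 m/s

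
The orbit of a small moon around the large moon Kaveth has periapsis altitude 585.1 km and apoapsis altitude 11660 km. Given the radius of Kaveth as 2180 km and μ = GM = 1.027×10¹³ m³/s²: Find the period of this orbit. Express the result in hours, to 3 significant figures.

r_p = 2180 + 585.1 = 2765.1 km = 2.7651×10⁶ m.
r_a = 2180 + 11660 = 13840 km = 1.3840×10⁷ m.
Semi-major axis a = (r_p + r_a)/2 = (2765.1 + 13840)/2 = 8302.5 km = 8.303×10⁶ m.
By Kepler's third law T = 2π√(a³/μ) = 2π × 7.465×10³ = 4.690×10⁴ s.
= 13.03 hours.

T ≈ 13.0 hours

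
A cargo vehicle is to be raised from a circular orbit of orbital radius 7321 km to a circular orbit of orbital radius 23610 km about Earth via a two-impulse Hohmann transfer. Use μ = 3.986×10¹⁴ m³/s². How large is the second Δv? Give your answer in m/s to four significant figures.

Δv ≈ 1282 m/s

r₁ = 7321 km = 7.321×10⁶ m.
r₂ = 23610 km = 2.361×10⁷ m.
Transfer ellipse a_t = (r₁ + r₂)/2 = 1.547×10⁷ m.
At r₁: circular v_c1 = √(μ/r₁) = 7379 m/s; transfer-perigee v_p = √[μ(2/r₁ − 1/a_t)] = 9117 m/s.
At r₂: circular v_c2 = √(μ/r₂) = 4109 m/s; transfer-apogee v_a = √[μ(2/r₂ − 1/a_t)] = 2827 m/s.
Δv₂ = v_c2 − v_a = 1282 m/s.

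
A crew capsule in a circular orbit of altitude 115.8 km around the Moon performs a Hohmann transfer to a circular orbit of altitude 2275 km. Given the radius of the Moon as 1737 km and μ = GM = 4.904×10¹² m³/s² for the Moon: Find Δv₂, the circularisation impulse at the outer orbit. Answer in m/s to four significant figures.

Δv ≈ 226.8 m/s

r₁ = 1737 + 115.8 = 1852.8 km = 1.8528×10⁶ m.
r₂ = 1737 + 2275 = 4012.0 km = 4.0120×10⁶ m.
Transfer ellipse a_t = (r₁ + r₂)/2 = 2.932×10⁶ m.
At r₁: circular v_c1 = √(μ/r₁) = 1627 m/s; transfer-perilune v_p = √[μ(2/r₁ − 1/a_t)] = 1903 m/s.
At r₂: circular v_c2 = √(μ/r₂) = 1106 m/s; transfer-apolune v_a = √[μ(2/r₂ − 1/a_t)] = 878.8 m/s.
Δv₂ = v_c2 − v_a = 226.8 m/s.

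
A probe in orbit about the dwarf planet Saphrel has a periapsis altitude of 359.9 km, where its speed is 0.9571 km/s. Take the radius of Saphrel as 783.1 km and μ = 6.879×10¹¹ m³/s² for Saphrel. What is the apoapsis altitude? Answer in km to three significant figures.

apoapsis altitude ≈ 2860 km

r_p = 783.1 + 359.9 = 1143.0 km = 1.143×10⁶ m.
Specific energy ε = v²/2 − μ/r = -1.438×10⁵ J/kg, so a = −μ/(2ε) = 2.392×10⁶ m.
The apsides satisfy r_p + r_a = 2a, so the apoapsis radius is 2a − r_p = 3.640×10⁶ m = 3640.2 km.
Apoapsis altitude = 3640.2 − 783.1 = 2857.1 km.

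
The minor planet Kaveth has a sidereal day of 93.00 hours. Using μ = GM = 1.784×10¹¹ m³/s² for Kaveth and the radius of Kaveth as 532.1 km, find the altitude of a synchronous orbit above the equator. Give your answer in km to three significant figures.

T = 93.00 hours = 3.348×10⁵ s.
A synchronous orbit has period T, so by Kepler's third law a = (μT²/4π²)^(1/3).
μT²/4π² = 1.784×10¹¹ × (3.348×10⁵)² / 39.48 = 5.065×10²⁰ m³.
a = 7.971×10⁶ m = 7971.4 km.
Altitude h = a − R = 7971.4 − 532.1 = 7439.3 km.

h_sync ≈ 7440 km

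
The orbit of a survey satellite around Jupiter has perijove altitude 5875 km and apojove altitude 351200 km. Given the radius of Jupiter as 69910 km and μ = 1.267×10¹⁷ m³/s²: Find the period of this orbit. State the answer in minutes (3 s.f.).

T ≈ 1150 minutes

r_p = 69910 + 5875 = 75785 km = 7.5785×10⁷ m.
r_a = 69910 + 351200 = 421110 km = 4.2111×10⁸ m.
Semi-major axis a = (r_p + r_a)/2 = (75785 + 4.2111×10⁵)/2 = 2.4845×10⁵ km = 2.484×10⁸ m.
By Kepler's third law T = 2π√(a³/μ) = 2π × 1.100×10⁴ = 6.913×10⁴ s.
= 1152 minutes.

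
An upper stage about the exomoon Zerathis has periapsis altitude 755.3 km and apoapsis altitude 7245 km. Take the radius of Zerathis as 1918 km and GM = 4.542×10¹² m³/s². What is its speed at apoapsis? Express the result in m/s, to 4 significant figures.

v ≈ 473.2 m/s

r_p = 1918 + 755.3 = 2673.3 km = 2.6733×10⁶ m.
r_a = 1918 + 7245 = 9163.0 km = 9.1630×10⁶ m.
Semi-major axis a = (r_p + r_a)/2 = 5918.1 km = 5.918×10⁶ m.
Vis-viva: v² = μ(2/r − 1/a) = 4.542×10¹² × (2.183×10⁻⁷ − 1.690×10⁻⁷) = 2.239×10⁵ m²/s².
v = 473.2 m/s.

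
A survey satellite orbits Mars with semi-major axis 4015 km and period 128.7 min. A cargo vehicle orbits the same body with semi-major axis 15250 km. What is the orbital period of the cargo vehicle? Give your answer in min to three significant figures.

Kepler's third law: T² ∝ a³, so T₂ = T₁ (a₂/a₁)^(3/2).
a₂/a₁ = 3.798, (a₂/a₁)^(3/2) = 7.402.
T₂ = 128.7 × 7.402 = 952.7 min.

T₂ ≈ 953 min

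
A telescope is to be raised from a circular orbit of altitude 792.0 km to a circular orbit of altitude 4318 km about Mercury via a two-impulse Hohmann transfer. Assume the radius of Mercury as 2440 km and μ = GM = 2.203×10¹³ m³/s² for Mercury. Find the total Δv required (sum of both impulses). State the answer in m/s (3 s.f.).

Δv_total ≈ 779 m/s

r₁ = 2440 + 792.0 = 3232.0 km = 3.2320×10⁶ m.
r₂ = 2440 + 4318 = 6758.0 km = 6.7580×10⁶ m.
Transfer ellipse a_t = (r₁ + r₂)/2 = 4.995×10⁶ m.
At r₁: circular v_c1 = √(μ/r₁) = 2611 m/s; transfer-periherm v_p = √[μ(2/r₁ − 1/a_t)] = 3037 m/s.
Δv₁ = v_p − v_c1 = 426.0 m/s.
At r₂: circular v_c2 = √(μ/r₂) = 1806 m/s; transfer-apoherm v_a = √[μ(2/r₂ − 1/a_t)] = 1452 m/s.
Δv₂ = v_c2 − v_a = 353.2 m/s.
Total Δv = Δv₁ + Δv₂ = 779.2 m/s.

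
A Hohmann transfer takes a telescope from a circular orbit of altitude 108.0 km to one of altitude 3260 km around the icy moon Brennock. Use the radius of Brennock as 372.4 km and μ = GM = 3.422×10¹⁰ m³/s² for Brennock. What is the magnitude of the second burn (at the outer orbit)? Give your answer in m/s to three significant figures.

r₁ = 372.4 + 108.0 = 480.40 km = 4.8040×10⁵ m.
r₂ = 372.4 + 3260 = 3632.4 km = 3.6324×10⁶ m.
Transfer ellipse a_t = (r₁ + r₂)/2 = 2.056×10⁶ m.
At r₁: circular v_c1 = √(μ/r₁) = 266.9 m/s; transfer-periapsis v_p = √[μ(2/r₁ − 1/a_t)] = 354.7 m/s.
At r₂: circular v_c2 = √(μ/r₂) = 97.06 m/s; transfer-apoapsis v_a = √[μ(2/r₂ − 1/a_t)] = 46.91 m/s.
Δv₂ = v_c2 − v_a = 50.15 m/s.

Δv ≈ 50.1 m/s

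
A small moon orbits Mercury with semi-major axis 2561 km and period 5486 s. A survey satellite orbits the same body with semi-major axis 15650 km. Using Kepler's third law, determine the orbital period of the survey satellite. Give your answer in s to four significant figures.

Kepler's third law: T² ∝ a³, so T₂ = T₁ (a₂/a₁)^(3/2).
a₂/a₁ = 6.111, (a₂/a₁)^(3/2) = 15.11.
T₂ = 5486 × 15.11 = 82870 s.

T₂ ≈ 82870 s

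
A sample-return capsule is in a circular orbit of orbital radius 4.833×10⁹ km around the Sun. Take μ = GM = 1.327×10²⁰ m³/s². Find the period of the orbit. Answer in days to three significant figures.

T ≈ 67100 days

r = 4.833×10⁹ km = 4.833×10¹² m.
Kepler's third law: T = 2π√(r³/μ) = 2π√((4.833×10¹²)³ / 1.327×10²⁰).
r³/μ = 8.507×10¹⁷ s², so T = 2π × 9.223×10⁸ = 5.795×10⁹ s.
Converting: 5.795×10⁹ s ÷ 86400 = 67070 days.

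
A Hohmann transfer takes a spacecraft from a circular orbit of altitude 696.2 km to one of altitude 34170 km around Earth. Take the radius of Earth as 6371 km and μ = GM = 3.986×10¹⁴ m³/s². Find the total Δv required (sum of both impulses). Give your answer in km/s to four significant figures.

Δv_total ≈ 3.718 km/s

r₁ = 6371 + 696.2 = 7067.2 km = 7.0672×10⁶ m.
r₂ = 6371 + 34170 = 40541 km = 4.0541×10⁷ m.
Transfer ellipse a_t = (r₁ + r₂)/2 = 2.380×10⁷ m.
At r₁: circular v_c1 = √(μ/r₁) = 7510 m/s; transfer-perigee v_p = √[μ(2/r₁ − 1/a_t)] = 9801 m/s.
Δv₁ = v_p − v_c1 = 2291 m/s.
At r₂: circular v_c2 = √(μ/r₂) = 3136 m/s; transfer-apogee v_a = √[μ(2/r₂ − 1/a_t)] = 1709 m/s.
Δv₂ = v_c2 − v_a = 1427 m/s.
Total Δv = Δv₁ + Δv₂ = 3718 m/s = 3.718 km/s.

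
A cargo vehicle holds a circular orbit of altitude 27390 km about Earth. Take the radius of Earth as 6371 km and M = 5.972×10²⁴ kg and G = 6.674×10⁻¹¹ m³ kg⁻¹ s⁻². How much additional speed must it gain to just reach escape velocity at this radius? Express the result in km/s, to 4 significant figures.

Δv ≈ 1.423 km/s

μ = GM = 6.674×10⁻¹¹ × 5.972×10²⁴ = 3.986×10¹⁴ m³/s².
r = 6371 + 27390 = 33761 km = 3.3761×10⁷ m.
Circular speed v_c = √(μ/r) = 3436 m/s.
Escape speed v_esc = √(2μ/r) = √2 × v_c = 4859 m/s.
Δv = v_esc − v_c = 1423 m/s = 1.423 km/s.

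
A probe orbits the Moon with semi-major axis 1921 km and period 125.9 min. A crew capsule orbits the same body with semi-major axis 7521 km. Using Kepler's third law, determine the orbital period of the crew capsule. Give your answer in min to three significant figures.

T₂ ≈ 975 min

Kepler's third law: T² ∝ a³, so T₂ = T₁ (a₂/a₁)^(3/2).
a₂/a₁ = 3.915, (a₂/a₁)^(3/2) = 7.747.
T₂ = 125.9 × 7.747 = 975.3 min.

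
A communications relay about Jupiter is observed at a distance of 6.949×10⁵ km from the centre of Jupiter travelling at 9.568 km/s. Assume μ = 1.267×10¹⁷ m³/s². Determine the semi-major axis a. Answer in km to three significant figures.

a ≈ 4.64×10⁵ km

r = 6.949×10⁸ m.
Specific orbital energy ε = v²/2 − μ/r = (9568)²/2 − 1.267×10¹⁷/6.949×10⁸ = -1.366×10⁸ J/kg.
Since ε = −μ/(2a), a = −μ/(2ε) = 4.639×10⁸ m = 4.6392×10⁵ km.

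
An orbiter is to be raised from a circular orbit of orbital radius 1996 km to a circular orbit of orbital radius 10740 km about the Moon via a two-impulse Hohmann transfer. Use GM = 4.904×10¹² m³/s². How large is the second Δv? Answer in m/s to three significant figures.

Δv ≈ 297 m/s

r₁ = 1996 km = 1.996×10⁶ m.
r₂ = 10740 km = 1.074×10⁷ m.
Transfer ellipse a_t = (r₁ + r₂)/2 = 6.368×10⁶ m.
At r₁: circular v_c1 = √(μ/r₁) = 1567 m/s; transfer-perilune v_p = √[μ(2/r₁ − 1/a_t)] = 2036 m/s.
At r₂: circular v_c2 = √(μ/r₂) = 675.7 m/s; transfer-apolune v_a = √[μ(2/r₂ − 1/a_t)] = 378.3 m/s.
Δv₂ = v_c2 − v_a = 297.4 m/s.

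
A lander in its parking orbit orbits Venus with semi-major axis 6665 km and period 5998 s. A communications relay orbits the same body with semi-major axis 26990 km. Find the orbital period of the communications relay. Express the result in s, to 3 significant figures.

Kepler's third law: T² ∝ a³, so T₂ = T₁ (a₂/a₁)^(3/2).
a₂/a₁ = 4.050, (a₂/a₁)^(3/2) = 8.149.
T₂ = 5998 × 8.149 = 48880 s.

T₂ ≈ 48900 s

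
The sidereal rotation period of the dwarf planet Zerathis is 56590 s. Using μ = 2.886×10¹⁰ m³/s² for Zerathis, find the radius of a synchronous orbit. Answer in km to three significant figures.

A synchronous orbit has period T, so by Kepler's third law a = (μT²/4π²)^(1/3).
μT²/4π² = 2.886×10¹⁰ × (5.659×10⁴)² / 39.48 = 2.341×10¹⁸ m³.
a = 1.328×10⁶ m = 1327.8 km.

r_sync ≈ 1330 km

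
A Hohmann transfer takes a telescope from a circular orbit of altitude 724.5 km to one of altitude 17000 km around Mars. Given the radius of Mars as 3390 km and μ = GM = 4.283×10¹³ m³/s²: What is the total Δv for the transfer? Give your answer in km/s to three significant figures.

Δv_total ≈ 1.55 km/s

r₁ = 3390 + 724.5 = 4114.5 km = 4.1145×10⁶ m.
r₂ = 3390 + 17000 = 20390 km = 2.0390×10⁷ m.
Transfer ellipse a_t = (r₁ + r₂)/2 = 1.225×10⁷ m.
At r₁: circular v_c1 = √(μ/r₁) = 3226 m/s; transfer-periapsis v_p = √[μ(2/r₁ − 1/a_t)] = 4162 m/s.
Δv₁ = v_p − v_c1 = 935.8 m/s.
At r₂: circular v_c2 = √(μ/r₂) = 1449 m/s; transfer-apoapsis v_a = √[μ(2/r₂ − 1/a_t)] = 839.9 m/s.
Δv₂ = v_c2 − v_a = 609.4 m/s.
Total Δv = Δv₁ + Δv₂ = 1545 m/s = 1.545 km/s.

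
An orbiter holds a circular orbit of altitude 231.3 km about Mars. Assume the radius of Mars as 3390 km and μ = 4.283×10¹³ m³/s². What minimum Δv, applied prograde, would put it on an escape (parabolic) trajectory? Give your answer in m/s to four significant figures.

r = 3390 + 231.3 = 3621.3 km = 3.6213×10⁶ m.
Circular speed v_c = √(μ/r) = 3439 m/s.
Escape speed v_esc = √(2μ/r) = √2 × v_c = 4864 m/s.
Δv = v_esc − v_c = 1425 m/s.

Δv ≈ 1425 m/s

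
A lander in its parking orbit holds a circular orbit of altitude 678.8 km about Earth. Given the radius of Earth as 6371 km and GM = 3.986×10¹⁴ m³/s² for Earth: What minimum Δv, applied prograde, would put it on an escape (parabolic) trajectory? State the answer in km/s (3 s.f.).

Δv ≈ 3.11 km/s

r = 6371 + 678.8 = 7049.8 km = 7.0498×10⁶ m.
Circular speed v_c = √(μ/r) = 7519 m/s.
Escape speed v_esc = √(2μ/r) = √2 × v_c = 10630 m/s.
Δv = v_esc − v_c = 3115 m/s = 3.115 km/s.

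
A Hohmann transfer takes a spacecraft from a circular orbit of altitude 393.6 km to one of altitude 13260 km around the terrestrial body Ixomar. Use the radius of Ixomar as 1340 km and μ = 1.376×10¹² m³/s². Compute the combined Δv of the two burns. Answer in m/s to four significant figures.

Δv_total ≈ 465.8 m/s

r₁ = 1340 + 393.6 = 1733.6 km = 1.7336×10⁶ m.
r₂ = 1340 + 13260 = 14600 km = 1.4600×10⁷ m.
Transfer ellipse a_t = (r₁ + r₂)/2 = 8.167×10⁶ m.
At r₁: circular v_c1 = √(μ/r₁) = 890.9 m/s; transfer-periapsis v_p = √[μ(2/r₁ − 1/a_t)] = 1191 m/s.
Δv₁ = v_p − v_c1 = 300.3 m/s.
At r₂: circular v_c2 = √(μ/r₂) = 307.0 m/s; transfer-apoapsis v_a = √[μ(2/r₂ − 1/a_t)] = 141.4 m/s.
Δv₂ = v_c2 − v_a = 165.6 m/s.
Total Δv = Δv₁ + Δv₂ = 465.8 m/s.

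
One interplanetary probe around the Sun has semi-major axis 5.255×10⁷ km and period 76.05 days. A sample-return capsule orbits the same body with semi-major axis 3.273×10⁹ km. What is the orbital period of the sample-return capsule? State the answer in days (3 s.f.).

Kepler's third law: T² ∝ a³, so T₂ = T₁ (a₂/a₁)^(3/2).
a₂/a₁ = 62.28, (a₂/a₁)^(3/2) = 491.5.
T₂ = 76.05 × 491.5 = 37380 days.

T₂ ≈ 37400 days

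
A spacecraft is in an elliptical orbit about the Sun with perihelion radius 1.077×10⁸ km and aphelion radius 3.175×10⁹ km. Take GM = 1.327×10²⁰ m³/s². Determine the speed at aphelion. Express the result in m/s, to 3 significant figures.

Semi-major axis a = (r_p + r_a)/2 = 1.6414×10⁹ km = 1.641×10¹² m.
Vis-viva: v² = μ(2/r − 1/a) = 1.327×10²⁰ × (6.299×10⁻¹³ − 6.093×10⁻¹³) = 2.742×10⁶ m²/s².
v = 1656 m/s.

v ≈ 1660 m/s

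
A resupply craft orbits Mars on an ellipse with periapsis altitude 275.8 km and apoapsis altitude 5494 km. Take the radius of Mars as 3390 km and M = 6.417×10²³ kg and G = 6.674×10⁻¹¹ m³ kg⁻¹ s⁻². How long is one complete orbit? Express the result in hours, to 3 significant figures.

T ≈ 4.19 hours

μ = GM = 6.674×10⁻¹¹ × 6.417×10²³ = 4.283×10¹³ m³/s².
r_p = 3390 + 275.8 = 3665.8 km = 3.6658×10⁶ m.
r_a = 3390 + 5494 = 8884.0 km = 8.8840×10⁶ m.
Semi-major axis a = (r_p + r_a)/2 = (3665.8 + 8884.0)/2 = 6274.9 km = 6.275×10⁶ m.
By Kepler's third law T = 2π√(a³/μ) = 2π × 2.402×10³ = 1.509×10⁴ s.
= 4.192 hours.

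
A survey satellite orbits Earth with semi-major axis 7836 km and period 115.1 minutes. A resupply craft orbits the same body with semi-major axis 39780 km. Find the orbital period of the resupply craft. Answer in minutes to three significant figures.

T₂ ≈ 1320 minutes

Kepler's third law: T² ∝ a³, so T₂ = T₁ (a₂/a₁)^(3/2).
a₂/a₁ = 5.077, (a₂/a₁)^(3/2) = 11.44.
T₂ = 115.1 × 11.44 = 1317 minutes.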